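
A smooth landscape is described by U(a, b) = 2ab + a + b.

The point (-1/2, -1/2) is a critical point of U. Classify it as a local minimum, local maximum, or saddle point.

The Hessian of U is constant: H = [[0, 2], [2, 0]].
det(H) = 0·0 − 2² = -4.
Since det(H) < 0, H is indefinite and the critical point is a saddle point.

saddle point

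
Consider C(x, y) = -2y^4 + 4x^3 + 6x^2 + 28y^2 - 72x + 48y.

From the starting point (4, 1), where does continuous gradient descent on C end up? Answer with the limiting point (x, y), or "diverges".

C is separable, so gradient descent decouples: x follows -∂C/∂x, y follows -∂C/∂y.
∂C/∂x = 12(x - 2)(x + 3); at x=4 this is 168, so x decreases.
∂C/∂y = -8(y - 3)(y + 1)(y + 2); at y=1 this is 96, so y decreases.
x converges to its nearest critical value 2 (a local min of the x-part); y converges to -1. The iterate converges to (2, -1).

(2, -1)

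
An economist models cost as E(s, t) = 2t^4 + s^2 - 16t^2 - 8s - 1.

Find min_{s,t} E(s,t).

-49

E(s,t) separates as P(s) + Q(t) − 1, so its minimum is min P + min Q − 1.
P'(s) = 2s - 8 vanishes at s ∈ {4}; Q'(t) = 8t(t - 2)(t + 2) vanishes at t ∈ {-2, 0, 2}.
Local minima of P (where P''>0): P(4)=-16. Local minima of Q: Q(-2)=-32, Q(2)=-32.
So the global minimum of E is P(4) + Q(-2) − 1 = -16 − 32 − 1 = -49, attained at (4, -2).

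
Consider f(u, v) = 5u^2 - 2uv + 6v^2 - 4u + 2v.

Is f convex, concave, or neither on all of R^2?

f is quadratic, so its Hessian is the constant matrix H = [[10, -2], [-2, 12]].
det(H) = 116, tr(H) = 22.
det(H) > 0 and tr(H) > 0, so H is positive definite everywhere: convex.

convex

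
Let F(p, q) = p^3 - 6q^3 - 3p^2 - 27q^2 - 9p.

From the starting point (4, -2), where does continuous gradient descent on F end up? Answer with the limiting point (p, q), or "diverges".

(3, -3)

F is separable, so gradient descent decouples: p follows -∂F/∂p, q follows -∂F/∂q.
∂F/∂p = 3(p - 3)(p + 1); at p=4 this is 15, so p decreases.
∂F/∂q = -18q(q + 3); at q=-2 this is 36, so q decreases.
p converges to its nearest critical value 3 (a local min of the p-part); q converges to -3. The iterate converges to (3, -3).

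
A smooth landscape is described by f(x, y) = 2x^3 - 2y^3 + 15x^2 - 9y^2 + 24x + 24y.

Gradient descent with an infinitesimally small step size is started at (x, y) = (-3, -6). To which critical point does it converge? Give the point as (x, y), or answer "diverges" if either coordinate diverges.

f is separable, so gradient descent decouples: x follows -∂f/∂x, y follows -∂f/∂y.
∂f/∂x = 6(x + 1)(x + 4); at x=-3 this is -12, so x increases.
∂f/∂y = -6(y - 1)(y + 4); at y=-6 this is -84, so y increases.
x converges to its nearest critical value -1 (a local min of the x-part); y converges to -4. The iterate converges to (-1, -4).

(-1, -4)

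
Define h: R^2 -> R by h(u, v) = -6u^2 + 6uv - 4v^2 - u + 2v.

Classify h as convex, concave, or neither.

h is quadratic, so its Hessian is the constant matrix H = [[-12, 6], [6, -8]].
det(H) = 60, tr(H) = -20.
det(H) > 0 and tr(H) < 0, so H is negative definite everywhere: concave.

concave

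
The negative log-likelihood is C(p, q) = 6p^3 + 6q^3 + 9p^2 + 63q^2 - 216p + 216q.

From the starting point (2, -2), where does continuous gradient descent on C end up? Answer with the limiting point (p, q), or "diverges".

(3, -3)

C is separable, so gradient descent decouples: p follows -∂C/∂p, q follows -∂C/∂q.
∂C/∂p = 18(p - 3)(p + 4); at p=2 this is -108, so p increases.
∂C/∂q = 18(q + 3)(q + 4); at q=-2 this is 36, so q decreases.
p converges to its nearest critical value 3 (a local min of the p-part); q converges to -3. The iterate converges to (3, -3).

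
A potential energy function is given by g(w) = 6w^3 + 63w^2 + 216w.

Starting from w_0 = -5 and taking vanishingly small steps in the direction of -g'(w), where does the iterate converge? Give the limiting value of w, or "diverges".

g'(w) = 18(w + 3)(w + 4), so g'(-5) = 36.
Gradient descent moves in the -g' direction, i.e. w is decreasing.
There is no critical point below w=-5, and g' keeps the same sign, so the iterate runs off to −∞.

diverges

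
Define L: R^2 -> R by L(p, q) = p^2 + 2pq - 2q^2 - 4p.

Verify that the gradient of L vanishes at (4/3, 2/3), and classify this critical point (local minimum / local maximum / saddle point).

saddle point

∇L = (2p + 2q - 4, 2p - 4q); substituting (4/3, 2/3) gives ∇L = (0, 0), so (4/3, 2/3) is indeed a critical point.
The Hessian of L is constant: H = [[2, 2], [2, -4]].
det(H) = 2·(-4) − 2² = -12.
Since det(H) < 0, H is indefinite and the critical point is a saddle point.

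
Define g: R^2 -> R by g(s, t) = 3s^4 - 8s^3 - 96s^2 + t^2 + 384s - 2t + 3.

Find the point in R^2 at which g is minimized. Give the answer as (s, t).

(-4, 1)

g(s,t) separates as P(s) + Q(t) + 3, so its minimum is min P + min Q + 3.
P'(s) = 12(s - 4)(s - 2)(s + 4) vanishes at s ∈ {-4, 2, 4}; Q'(t) = 2(t - 1) vanishes at t ∈ {1}.
Local minima of P (where P''>0): P(-4)=-1792, P(4)=256. Local minima of Q: Q(1)=-1.
So the global minimum of g is P(-4) + Q(1) + 3 = -1792 − 1 + 3 = -1790, attained at (-4, 1).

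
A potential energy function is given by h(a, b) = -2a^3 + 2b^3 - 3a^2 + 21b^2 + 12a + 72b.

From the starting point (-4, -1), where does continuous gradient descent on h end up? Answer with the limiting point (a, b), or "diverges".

h is separable, so gradient descent decouples: a follows -∂h/∂a, b follows -∂h/∂b.
∂h/∂a = -6(a - 1)(a + 2); at a=-4 this is -60, so a increases.
∂h/∂b = 6(b + 3)(b + 4); at b=-1 this is 36, so b decreases.
a converges to its nearest critical value -2 (a local min of the a-part); b converges to -3. The iterate converges to (-2, -3).

(-2, -3)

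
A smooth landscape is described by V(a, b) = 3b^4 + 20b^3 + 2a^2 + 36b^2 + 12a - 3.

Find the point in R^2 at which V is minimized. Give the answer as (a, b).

(-3, 0)

V(a,b) separates as P(a) + Q(b) − 3, so its minimum is min P + min Q − 3.
P'(a) = 4a + 12 vanishes at a ∈ {-3}; Q'(b) = 12b(b + 2)(b + 3) vanishes at b ∈ {-3, -2, 0}.
Local minima of P (where P''>0): P(-3)=-18. Local minima of Q: Q(-3)=27, Q(0)=0.
So the global minimum of V is P(-3) + Q(0) − 3 = -18 + 0 − 3 = -21, attained at (-3, 0).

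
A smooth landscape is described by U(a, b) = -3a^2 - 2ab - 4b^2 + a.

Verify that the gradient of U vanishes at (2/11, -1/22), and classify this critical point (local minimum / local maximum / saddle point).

local maximum

∇U = (-6a - 2b + 1, -2a - 8b); substituting (2/11, -1/22) gives ∇U = (0, 0), so (2/11, -1/22) is indeed a critical point.
The Hessian of U is constant: H = [[-6, -2], [-2, -8]].
det(H) = (-6)·(-8) − (-2)² = 44.
det(H) > 0 and tr(H) = -14 < 0, so H is negative definite and the point is a local maximum.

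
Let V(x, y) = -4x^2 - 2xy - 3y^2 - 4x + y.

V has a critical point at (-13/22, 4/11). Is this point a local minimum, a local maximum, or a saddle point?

The Hessian of V is constant: H = [[-8, -2], [-2, -6]].
det(H) = (-8)·(-6) − (-2)² = 44.
det(H) > 0 and tr(H) = -14 < 0, so H is negative definite and the point is a local maximum.

local maximum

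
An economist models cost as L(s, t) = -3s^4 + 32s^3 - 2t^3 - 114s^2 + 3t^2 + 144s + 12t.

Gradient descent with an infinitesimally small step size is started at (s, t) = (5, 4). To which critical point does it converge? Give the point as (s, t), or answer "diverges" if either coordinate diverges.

diverges

L is separable, so gradient descent decouples: s follows -∂L/∂s, t follows -∂L/∂t.
∂L/∂s = -12(s - 4)(s - 3)(s - 1); at s=5 this is -96, so s increases.
∂L/∂t = -6(t - 2)(t + 1); at t=4 this is -60, so t increases.
The s-coordinate has no critical point in that direction and runs off to infinity.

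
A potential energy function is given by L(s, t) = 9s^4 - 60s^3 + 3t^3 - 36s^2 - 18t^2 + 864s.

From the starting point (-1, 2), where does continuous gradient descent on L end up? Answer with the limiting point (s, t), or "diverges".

L is separable, so gradient descent decouples: s follows -∂L/∂s, t follows -∂L/∂t.
∂L/∂s = 36(s - 4)(s - 3)(s + 2); at s=-1 this is 720, so s decreases.
∂L/∂t = 9t(t - 4); at t=2 this is -36, so t increases.
s converges to its nearest critical value -2 (a local min of the s-part); t converges to 4. The iterate converges to (-2, 4).

(-2, 4)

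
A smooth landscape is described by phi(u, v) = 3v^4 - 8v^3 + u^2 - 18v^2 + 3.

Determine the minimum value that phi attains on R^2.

-132

phi(u,v) separates as P(u) + Q(v) + 3, so its minimum is min P + min Q + 3.
P'(u) = 2u vanishes at u ∈ {0}; Q'(v) = 12v(v - 3)(v + 1) vanishes at v ∈ {-1, 0, 3}.
Local minima of P (where P''>0): P(0)=0. Local minima of Q: Q(-1)=-7, Q(3)=-135.
So the global minimum of phi is P(0) + Q(3) + 3 = 0 − 135 + 3 = -132, attained at (0, 3).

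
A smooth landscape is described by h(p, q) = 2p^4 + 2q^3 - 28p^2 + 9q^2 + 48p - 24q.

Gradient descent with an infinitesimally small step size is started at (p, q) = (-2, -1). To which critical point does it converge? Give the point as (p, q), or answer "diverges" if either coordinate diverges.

h is separable, so gradient descent decouples: p follows -∂h/∂p, q follows -∂h/∂q.
∂h/∂p = 8(p - 2)(p - 1)(p + 3); at p=-2 this is 96, so p decreases.
∂h/∂q = 6(q - 1)(q + 4); at q=-1 this is -36, so q increases.
p converges to its nearest critical value -3 (a local min of the p-part); q converges to 1. The iterate converges to (-3, 1).

(-3, 1)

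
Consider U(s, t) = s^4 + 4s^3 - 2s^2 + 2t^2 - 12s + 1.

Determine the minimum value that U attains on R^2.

-8

U(s,t) separates as P(s) + Q(t) + 1, so its minimum is min P + min Q + 1.
P'(s) = 4(s - 1)(s + 1)(s + 3) vanishes at s ∈ {-3, -1, 1}; Q'(t) = 4t vanishes at t ∈ {0}.
Local minima of P (where P''>0): P(-3)=-9, P(1)=-9. Local minima of Q: Q(0)=0.
So the global minimum of U is P(-3) + Q(0) + 1 = -9 + 0 + 1 = -8, attained at (-3, 0).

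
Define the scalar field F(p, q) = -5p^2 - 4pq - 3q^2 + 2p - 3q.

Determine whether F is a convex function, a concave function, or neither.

F is quadratic, so its Hessian is the constant matrix H = [[-10, -4], [-4, -6]].
det(H) = 44, tr(H) = -16.
det(H) > 0 and tr(H) < 0, so H is negative definite everywhere: concave.

concave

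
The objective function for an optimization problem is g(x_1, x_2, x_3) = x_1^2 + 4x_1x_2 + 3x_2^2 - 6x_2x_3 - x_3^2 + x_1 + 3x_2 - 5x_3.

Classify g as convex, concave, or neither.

g is quadratic, so its Hessian is the constant matrix H = [[2, 4, 0], [4, 6, -6], [0, -6, -2]].
Leading principal minors: 2, -4, -64.
Neither pattern holds ⇒ H is indefinite ⇒ neither convex nor concave.

neither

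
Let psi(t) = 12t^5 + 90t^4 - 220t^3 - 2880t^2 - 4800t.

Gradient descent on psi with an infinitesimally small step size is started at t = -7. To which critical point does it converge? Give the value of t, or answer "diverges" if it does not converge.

diverges

psi'(t) = 60(t - 4)(t + 1)(t + 4)(t + 5), so psi'(-7) = 23760.
Gradient descent moves in the -psi' direction, i.e. t is decreasing.
There is no critical point below t=-7, and psi' keeps the same sign, so the iterate runs off to −∞.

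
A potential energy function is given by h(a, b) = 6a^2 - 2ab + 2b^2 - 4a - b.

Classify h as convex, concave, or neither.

h is quadratic, so its Hessian is the constant matrix H = [[12, -2], [-2, 4]].
det(H) = 44, tr(H) = 16.
det(H) > 0 and tr(H) > 0, so H is positive definite everywhere: convex.

convex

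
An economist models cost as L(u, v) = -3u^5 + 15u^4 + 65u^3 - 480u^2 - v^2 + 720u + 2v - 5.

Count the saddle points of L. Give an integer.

2

L separates as a function of u plus a function of v, so ∇L=0 decouples.
∂L/∂u = -15(u - 4)(u - 3)(u - 1)(u + 4) = 0 at u ∈ {-4, 1, 3, 4}; ∂L/∂v = -2(v - 1) = 0 at v ∈ {1}.
The Hessian is diagonal: diag(L_uu, L_vv). Second derivatives: L_uu(-4)=4200, L_uu(1)=-450, L_uu(3)=210, L_uu(4)=-360; L_vv(1)=-2.
Saddle points occur where the two diagonal entries have opposite signs: (-4, 1), (3, 1). Count: 2.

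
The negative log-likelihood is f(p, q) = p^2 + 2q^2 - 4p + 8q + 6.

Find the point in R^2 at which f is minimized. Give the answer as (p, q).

f(p,q) separates as A(p) + B(q) + 6, so its minimum is min A + min B + 6.
A'(p) = 2p - 4 vanishes at p ∈ {2}; B'(q) = 4q + 8 vanishes at q ∈ {-2}.
Local minima of A (where A''>0): A(2)=-4. Local minima of B: B(-2)=-8.
So the global minimum of f is A(2) + B(-2) + 6 = -4 − 8 + 6 = -6, attained at (2, -2).

(2, -2)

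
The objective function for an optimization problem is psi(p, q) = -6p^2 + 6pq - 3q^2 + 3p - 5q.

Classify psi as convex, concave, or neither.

concave

psi is quadratic, so its Hessian is the constant matrix H = [[-12, 6], [6, -6]].
det(H) = 36, tr(H) = -18.
det(H) > 0 and tr(H) < 0, so H is negative definite everywhere: concave.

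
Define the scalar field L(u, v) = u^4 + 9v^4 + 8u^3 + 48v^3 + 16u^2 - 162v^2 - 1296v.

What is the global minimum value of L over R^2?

-3321

L(u,v) separates as P(u) + Q(v), so its minimum is min P + min Q.
P'(u) = 4u(u + 2)(u + 4) vanishes at u ∈ {-4, -2, 0}; Q'(v) = 36(v - 3)(v + 3)(v + 4) vanishes at v ∈ {-4, -3, 3}.
Local minima of P (where P''>0): P(-4)=0, P(0)=0. Local minima of Q: Q(-4)=1824, Q(3)=-3321.
So the global minimum of L is P(-4) + Q(3) = 0 − 3321 = -3321, attained at (-4, 3).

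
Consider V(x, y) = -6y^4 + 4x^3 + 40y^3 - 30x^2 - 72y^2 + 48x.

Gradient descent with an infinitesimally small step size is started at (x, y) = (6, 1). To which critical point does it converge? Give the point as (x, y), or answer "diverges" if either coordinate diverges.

(4, 2)

V is separable, so gradient descent decouples: x follows -∂V/∂x, y follows -∂V/∂y.
∂V/∂x = 12(x - 4)(x - 1); at x=6 this is 120, so x decreases.
∂V/∂y = -24y(y - 3)(y - 2); at y=1 this is -48, so y increases.
x converges to its nearest critical value 4 (a local min of the x-part); y converges to 2. The iterate converges to (4, 2).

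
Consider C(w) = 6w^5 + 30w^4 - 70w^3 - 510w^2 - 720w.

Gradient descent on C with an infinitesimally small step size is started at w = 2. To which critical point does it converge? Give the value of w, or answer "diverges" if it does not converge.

3

C'(w) = 30(w - 3)(w + 1)(w + 2)(w + 4), so C'(2) = -2160.
Gradient descent moves in the -C' direction, i.e. w is increasing.
The nearest critical point in that direction is w = 3, where C'' = 4200 > 0 (a local minimum). The iterate converges there.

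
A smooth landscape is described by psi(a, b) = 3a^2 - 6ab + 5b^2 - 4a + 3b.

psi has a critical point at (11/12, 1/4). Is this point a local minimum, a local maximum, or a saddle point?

The Hessian of psi is constant: H = [[6, -6], [-6, 10]].
det(H) = 6·10 − (-6)² = 24.
det(H) > 0 and tr(H) = 16 > 0, so H is positive definite and the point is a local minimum.

local minimum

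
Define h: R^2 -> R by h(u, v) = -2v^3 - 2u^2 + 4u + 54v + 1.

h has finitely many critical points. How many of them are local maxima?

h separates as a function of u plus a function of v, so ∇h=0 decouples.
∂h/∂u = -4(u - 1) = 0 at u ∈ {1}; ∂h/∂v = -6(v - 3)(v + 3) = 0 at v ∈ {-3, 3}.
The Hessian is diagonal: diag(h_uu, h_vv). Second derivatives: h_uu(1)=-4; h_vv(-3)=36, h_vv(3)=-36.
Local maxima occur where both diagonal entries negative: (1, 3). Count: 1.

1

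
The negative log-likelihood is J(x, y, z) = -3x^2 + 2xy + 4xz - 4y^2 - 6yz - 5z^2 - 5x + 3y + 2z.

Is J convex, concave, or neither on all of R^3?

concave

J is quadratic, so its Hessian is the constant matrix H = [[-6, 2, 4], [2, -8, -6], [4, -6, -10]].
Leading principal minors: -6, 44, -192.
Signs alternate −, +, − ⇒ H ≺ 0 ⇒ concave.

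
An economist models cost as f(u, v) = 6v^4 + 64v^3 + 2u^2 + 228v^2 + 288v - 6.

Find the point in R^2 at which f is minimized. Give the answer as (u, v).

(0, -1)

f(u,v) separates as P(u) + Q(v) − 6, so its minimum is min P + min Q − 6.
P'(u) = 4u vanishes at u ∈ {0}; Q'(v) = 24(v + 1)(v + 3)(v + 4) vanishes at v ∈ {-4, -3, -1}.
Local minima of P (where P''>0): P(0)=0. Local minima of Q: Q(-4)=-64, Q(-1)=-118.
So the global minimum of f is P(0) + Q(-1) − 6 = 0 − 118 − 6 = -124, attained at (0, -1).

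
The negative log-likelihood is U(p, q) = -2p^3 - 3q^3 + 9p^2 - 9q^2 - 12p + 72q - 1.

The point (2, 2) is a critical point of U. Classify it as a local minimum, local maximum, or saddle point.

local maximum

The mixed partial ∂²U/∂p∂q is 0, so the Hessian at any point is diag(U_pp, U_qq) = diag(6(-2p + 3), -18(q + 1)).
At (2, 2): H = diag(-6, -54).
Both eigenvalues are negative, so H is negative definite: a local maximum.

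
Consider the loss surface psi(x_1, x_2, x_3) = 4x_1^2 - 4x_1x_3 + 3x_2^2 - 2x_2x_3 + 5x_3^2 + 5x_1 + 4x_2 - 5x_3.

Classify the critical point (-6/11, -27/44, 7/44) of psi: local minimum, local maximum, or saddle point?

The Hessian is constant: H = [[8, 0, -4], [0, 6, -2], [-4, -2, 10]].
Leading principal minors: Δ₁ = 8, Δ₂ = 48, Δ₃ = 352.
All leading minors are positive, so H is positive definite: a local minimum.

local minimum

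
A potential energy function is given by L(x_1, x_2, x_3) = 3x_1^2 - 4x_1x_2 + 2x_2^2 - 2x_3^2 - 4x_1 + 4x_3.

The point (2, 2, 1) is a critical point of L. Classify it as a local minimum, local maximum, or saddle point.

saddle point

The Hessian is constant: H = [[6, -4, 0], [-4, 4, 0], [0, 0, -4]].
Leading principal minors: Δ₁ = 6, Δ₂ = 8, Δ₃ = -32.
The minors fit neither the all-positive nor the alternating-sign pattern, so H is indefinite: a saddle point.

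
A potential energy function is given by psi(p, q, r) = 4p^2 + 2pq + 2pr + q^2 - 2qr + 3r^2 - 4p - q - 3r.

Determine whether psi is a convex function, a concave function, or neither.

convex

psi is quadratic, so its Hessian is the constant matrix H = [[8, 2, 2], [2, 2, -2], [2, -2, 6]].
Leading principal minors: 8, 12, 16.
All positive ⇒ H ≻ 0 ⇒ convex.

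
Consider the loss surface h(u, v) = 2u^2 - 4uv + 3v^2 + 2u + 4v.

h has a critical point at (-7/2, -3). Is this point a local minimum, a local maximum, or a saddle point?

local minimum

The Hessian of h is constant: H = [[4, -4], [-4, 6]].
det(H) = 4·6 − (-4)² = 8.
det(H) > 0 and tr(H) = 10 > 0, so H is positive definite and the point is a local minimum.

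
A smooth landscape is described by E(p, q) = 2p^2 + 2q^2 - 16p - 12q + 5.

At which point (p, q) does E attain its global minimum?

E(p,q) separates as A(p) + B(q) + 5, so its minimum is min A + min B + 5.
A'(p) = 4p - 16 vanishes at p ∈ {4}; B'(q) = 4q - 12 vanishes at q ∈ {3}.
Local minima of A (where A''>0): A(4)=-32. Local minima of B: B(3)=-18.
So the global minimum of E is A(4) + B(3) + 5 = -32 − 18 + 5 = -45, attained at (4, 3).

(4, 3)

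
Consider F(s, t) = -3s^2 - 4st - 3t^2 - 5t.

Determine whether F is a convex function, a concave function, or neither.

concave

F is quadratic, so its Hessian is the constant matrix H = [[-6, -4], [-4, -6]].
det(H) = 20, tr(H) = -12.
det(H) > 0 and tr(H) < 0, so H is negative definite everywhere: concave.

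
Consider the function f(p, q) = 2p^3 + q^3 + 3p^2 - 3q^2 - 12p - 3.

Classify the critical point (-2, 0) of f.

The mixed partial ∂²f/∂p∂q is 0, so the Hessian at any point is diag(f_pp, f_qq) = diag(6(2p + 1), 6(q - 1)).
At (-2, 0): H = diag(-18, -6).
Both eigenvalues are negative, so H is negative definite: a local maximum.

local maximum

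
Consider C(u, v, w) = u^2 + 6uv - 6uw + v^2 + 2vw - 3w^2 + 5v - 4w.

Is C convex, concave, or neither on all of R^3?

neither

C is quadratic, so its Hessian is the constant matrix H = [[2, 6, -6], [6, 2, 2], [-6, 2, -6]].
Leading principal minors: 2, -32, -32.
Neither pattern holds ⇒ H is indefinite ⇒ neither convex nor concave.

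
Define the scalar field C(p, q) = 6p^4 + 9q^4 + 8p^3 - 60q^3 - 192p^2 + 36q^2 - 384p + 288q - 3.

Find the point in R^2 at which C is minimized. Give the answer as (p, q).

C(p,q) separates as A(p) + B(q) − 3, so its minimum is min A + min B − 3.
A'(p) = 24(p - 4)(p + 1)(p + 4) vanishes at p ∈ {-4, -1, 4}; B'(q) = 36(q - 4)(q - 2)(q + 1) vanishes at q ∈ {-1, 2, 4}.
Local minima of A (where A''>0): A(-4)=-512, A(4)=-2560. Local minima of B: B(-1)=-183, B(4)=192.
So the global minimum of C is A(4) + B(-1) − 3 = -2560 − 183 − 3 = -2746, attained at (4, -1).

(4, -1)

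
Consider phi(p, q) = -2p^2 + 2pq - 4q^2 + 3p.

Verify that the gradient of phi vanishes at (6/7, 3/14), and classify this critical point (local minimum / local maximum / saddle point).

local maximum

∇phi = (-4p + 2q + 3, 2p - 8q); substituting (6/7, 3/14) gives ∇phi = (0, 0), so (6/7, 3/14) is indeed a critical point.
The Hessian of phi is constant: H = [[-4, 2], [2, -8]].
det(H) = (-4)·(-8) − 2² = 28.
det(H) > 0 and tr(H) = -12 < 0, so H is negative definite and the point is a local maximum.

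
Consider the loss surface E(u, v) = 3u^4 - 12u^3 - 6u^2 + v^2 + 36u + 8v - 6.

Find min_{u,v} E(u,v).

E(u,v) separates as P(u) + Q(v) − 6, so its minimum is min P + min Q − 6.
P'(u) = 12(u - 3)(u - 1)(u + 1) vanishes at u ∈ {-1, 1, 3}; Q'(v) = 2v + 8 vanishes at v ∈ {-4}.
Local minima of P (where P''>0): P(-1)=-27, P(3)=-27. Local minima of Q: Q(-4)=-16.
So the global minimum of E is P(-1) + Q(-4) − 6 = -27 − 16 − 6 = -49, attained at (-1, -4).

-49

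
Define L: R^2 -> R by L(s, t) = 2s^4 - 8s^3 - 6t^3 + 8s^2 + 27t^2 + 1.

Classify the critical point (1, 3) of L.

The mixed partial ∂²L/∂s∂t is 0, so the Hessian at any point is diag(L_ss, L_tt) = diag(8(3s^2 - 6s + 2), 18(-2t + 3)).
At (1, 3): H = diag(-8, -54).
Both eigenvalues are negative, so H is negative definite: a local maximum.

local maximum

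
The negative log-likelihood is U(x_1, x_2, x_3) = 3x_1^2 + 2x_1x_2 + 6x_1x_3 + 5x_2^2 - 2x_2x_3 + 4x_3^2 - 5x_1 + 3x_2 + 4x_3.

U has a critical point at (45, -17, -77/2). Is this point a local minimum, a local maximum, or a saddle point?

local minimum

The Hessian is constant: H = [[6, 2, 6], [2, 10, -2], [6, -2, 8]].
Leading principal minors: Δ₁ = 6, Δ₂ = 56, Δ₃ = 16.
All leading minors are positive, so H is positive definite: a local minimum.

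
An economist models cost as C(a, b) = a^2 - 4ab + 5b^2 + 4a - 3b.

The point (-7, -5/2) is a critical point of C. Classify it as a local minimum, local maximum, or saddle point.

The Hessian of C is constant: H = [[2, -4], [-4, 10]].
det(H) = 2·10 − (-4)² = 4.
det(H) > 0 and tr(H) = 12 > 0, so H is positive definite and the point is a local minimum.

local minimum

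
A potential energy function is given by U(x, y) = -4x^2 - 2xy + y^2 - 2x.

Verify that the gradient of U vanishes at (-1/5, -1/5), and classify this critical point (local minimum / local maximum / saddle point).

∇U = (-8x - 2y - 2, -2x + 2y); substituting (-1/5, -1/5) gives ∇U = (0, 0), so (-1/5, -1/5) is indeed a critical point.
The Hessian of U is constant: H = [[-8, -2], [-2, 2]].
det(H) = (-8)·2 − (-2)² = -20.
Since det(H) < 0, H is indefinite and the critical point is a saddle point.

saddle point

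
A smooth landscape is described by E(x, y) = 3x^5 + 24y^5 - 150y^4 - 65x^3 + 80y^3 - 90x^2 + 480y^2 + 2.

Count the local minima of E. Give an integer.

4

E separates as a function of x plus a function of y, so ∇E=0 decouples.
∂E/∂x = 15x(x - 4)(x + 1)(x + 3) = 0 at x ∈ {-3, -1, 0, 4}; ∂E/∂y = 120y(y - 4)(y - 2)(y + 1) = 0 at y ∈ {-1, 0, 2, 4}.
The Hessian is diagonal: diag(E_xx, E_yy). Second derivatives: E_xx(-3)=-630, E_xx(-1)=150, E_xx(0)=-180, E_xx(4)=2100; E_yy(-1)=-1800, E_yy(0)=960, E_yy(2)=-1440, E_yy(4)=4800.
Local minima occur where both diagonal entries positive: (-1, 0), (-1, 4), (4, 0), (4, 4). Count: 4.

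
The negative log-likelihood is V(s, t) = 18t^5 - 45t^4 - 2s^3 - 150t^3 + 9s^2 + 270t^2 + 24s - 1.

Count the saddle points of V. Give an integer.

V separates as a function of s plus a function of t, so ∇V=0 decouples.
∂V/∂s = -6(s - 4)(s + 1) = 0 at s ∈ {-1, 4}; ∂V/∂t = 90t(t - 3)(t - 1)(t + 2) = 0 at t ∈ {-2, 0, 1, 3}.
The Hessian is diagonal: diag(V_ss, V_tt). Second derivatives: V_ss(-1)=30, V_ss(4)=-30; V_tt(-2)=-2700, V_tt(0)=540, V_tt(1)=-540, V_tt(3)=2700.
Saddle points occur where the two diagonal entries have opposite signs: (-1, -2), (-1, 1), (4, 0), (4, 3). Count: 4.

4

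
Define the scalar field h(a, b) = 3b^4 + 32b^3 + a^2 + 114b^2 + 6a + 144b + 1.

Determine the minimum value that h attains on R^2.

h(a,b) separates as P(a) + Q(b) + 1, so its minimum is min P + min Q + 1.
P'(a) = 2a + 6 vanishes at a ∈ {-3}; Q'(b) = 12(b + 1)(b + 3)(b + 4) vanishes at b ∈ {-4, -3, -1}.
Local minima of P (where P''>0): P(-3)=-9. Local minima of Q: Q(-4)=-32, Q(-1)=-59.
So the global minimum of h is P(-3) + Q(-1) + 1 = -9 − 59 + 1 = -67, attained at (-3, -1).

-67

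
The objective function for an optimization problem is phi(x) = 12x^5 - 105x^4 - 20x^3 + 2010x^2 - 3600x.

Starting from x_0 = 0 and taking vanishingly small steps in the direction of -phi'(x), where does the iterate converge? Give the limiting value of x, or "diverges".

1

phi'(x) = 60(x - 5)(x - 4)(x - 1)(x + 3), so phi'(0) = -3600.
Gradient descent moves in the -phi' direction, i.e. x is increasing.
The nearest critical point in that direction is x = 1, where phi'' = 2880 > 0 (a local minimum). The iterate converges there.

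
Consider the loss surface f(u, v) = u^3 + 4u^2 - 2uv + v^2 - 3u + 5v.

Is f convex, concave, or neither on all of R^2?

neither

The term u^3 is cubic, so the Hessian is not constant.
∂²f/∂u² = 6u + 8, which takes both signs as u varies (negative for sufficiently negative u). A diagonal entry of the Hessian changing sign means the Hessian is neither positive- nor negative-semidefinite on all of R^2.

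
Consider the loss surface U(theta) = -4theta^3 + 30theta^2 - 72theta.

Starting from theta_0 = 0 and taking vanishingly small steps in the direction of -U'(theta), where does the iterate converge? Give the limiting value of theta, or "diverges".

U'(theta) = -12(theta - 3)(theta - 2), so U'(0) = -72.
Gradient descent moves in the -U' direction, i.e. theta is increasing.
The nearest critical point in that direction is theta = 2, where U'' = 12 > 0 (a local minimum). The iterate converges there.

2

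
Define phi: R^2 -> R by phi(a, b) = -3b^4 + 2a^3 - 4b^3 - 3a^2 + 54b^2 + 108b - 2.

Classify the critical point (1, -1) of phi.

local minimum

The mixed partial ∂²phi/∂a∂b is 0, so the Hessian at any point is diag(phi_aa, phi_bb) = diag(6(2a - 1), 12(-3b^2 - 2b + 9)).
At (1, -1): H = diag(6, 96).
Both eigenvalues are positive, so H is positive definite: a local minimum.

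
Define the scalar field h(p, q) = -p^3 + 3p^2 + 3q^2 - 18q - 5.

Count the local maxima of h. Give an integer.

0

h separates as a function of p plus a function of q, so ∇h=0 decouples.
∂h/∂p = -3p(p - 2) = 0 at p ∈ {0, 2}; ∂h/∂q = 6(q - 3) = 0 at q ∈ {3}.
The Hessian is diagonal: diag(h_pp, h_qq). Second derivatives: h_pp(0)=6, h_pp(2)=-6; h_qq(3)=6.
Local maxima occur where both diagonal entries negative: none. Count: 0.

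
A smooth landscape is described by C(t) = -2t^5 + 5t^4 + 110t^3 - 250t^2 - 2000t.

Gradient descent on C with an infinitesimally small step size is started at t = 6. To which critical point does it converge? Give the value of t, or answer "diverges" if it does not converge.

diverges

C'(t) = -10(t - 5)(t - 4)(t + 2)(t + 5), so C'(6) = -1760.
Gradient descent moves in the -C' direction, i.e. t is increasing.
There is no critical point above t=6, and C' keeps the same sign, so the iterate runs off to +∞.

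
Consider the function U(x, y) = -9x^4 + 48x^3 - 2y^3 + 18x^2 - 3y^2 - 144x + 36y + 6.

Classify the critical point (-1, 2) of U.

The mixed partial ∂²U/∂x∂y is 0, so the Hessian at any point is diag(U_xx, U_yy) = diag(36(-3x^2 + 8x + 1), -6(2y + 1)).
At (-1, 2): H = diag(-360, -30).
Both eigenvalues are negative, so H is negative definite: a local maximum.

local maximum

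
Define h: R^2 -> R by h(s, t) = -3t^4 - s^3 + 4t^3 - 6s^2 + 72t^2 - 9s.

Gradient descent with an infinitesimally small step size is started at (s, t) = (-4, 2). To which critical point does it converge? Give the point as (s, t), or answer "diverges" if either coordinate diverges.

h is separable, so gradient descent decouples: s follows -∂h/∂s, t follows -∂h/∂t.
∂h/∂s = -3(s + 1)(s + 3); at s=-4 this is -9, so s increases.
∂h/∂t = -12t(t - 4)(t + 3); at t=2 this is 240, so t decreases.
s converges to its nearest critical value -3 (a local min of the s-part); t converges to 0. The iterate converges to (-3, 0).

(-3, 0)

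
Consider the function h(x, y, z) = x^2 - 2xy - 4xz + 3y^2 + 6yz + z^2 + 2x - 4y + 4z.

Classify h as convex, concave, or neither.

h is quadratic, so its Hessian is the constant matrix H = [[2, -2, -4], [-2, 6, 6], [-4, 6, 2]].
Leading principal minors: 2, 8, -56.
Neither pattern holds ⇒ H is indefinite ⇒ neither convex nor concave.

neither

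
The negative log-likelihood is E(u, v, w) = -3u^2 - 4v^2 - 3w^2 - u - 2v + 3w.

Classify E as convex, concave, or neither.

E is quadratic, so its Hessian is the constant matrix H = [[-6, 0, 0], [0, -8, 0], [0, 0, -6]].
Leading principal minors: -6, 48, -288.
Signs alternate −, +, − ⇒ H ≺ 0 ⇒ concave.

concave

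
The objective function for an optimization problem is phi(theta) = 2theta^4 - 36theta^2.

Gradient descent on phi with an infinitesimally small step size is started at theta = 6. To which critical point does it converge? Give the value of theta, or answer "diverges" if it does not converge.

phi'(theta) = 8theta(theta - 3)(theta + 3), so phi'(6) = 1296.
Gradient descent moves in the -phi' direction, i.e. theta is decreasing.
The nearest critical point in that direction is theta = 3, where phi'' = 144 > 0 (a local minimum). The iterate converges there.

3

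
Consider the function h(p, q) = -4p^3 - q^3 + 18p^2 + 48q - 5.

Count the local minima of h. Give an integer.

h separates as a function of p plus a function of q, so ∇h=0 decouples.
∂h/∂p = -12p(p - 3) = 0 at p ∈ {0, 3}; ∂h/∂q = -3(q - 4)(q + 4) = 0 at q ∈ {-4, 4}.
The Hessian is diagonal: diag(h_pp, h_qq). Second derivatives: h_pp(0)=36, h_pp(3)=-36; h_qq(-4)=24, h_qq(4)=-24.
Local minima occur where both diagonal entries positive: (0, -4). Count: 1.

1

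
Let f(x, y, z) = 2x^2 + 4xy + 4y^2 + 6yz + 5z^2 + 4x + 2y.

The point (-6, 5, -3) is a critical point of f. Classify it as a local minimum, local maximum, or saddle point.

local minimum

The Hessian is constant: H = [[4, 4, 0], [4, 8, 6], [0, 6, 10]].
Leading principal minors: Δ₁ = 4, Δ₂ = 16, Δ₃ = 16.
All leading minors are positive, so H is positive definite: a local minimum.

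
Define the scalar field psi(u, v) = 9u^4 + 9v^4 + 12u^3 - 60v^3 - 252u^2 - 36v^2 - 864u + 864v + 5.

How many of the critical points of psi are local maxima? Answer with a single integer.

1

psi separates as a function of u plus a function of v, so ∇psi=0 decouples.
∂psi/∂u = 36(u - 4)(u + 2)(u + 3) = 0 at u ∈ {-3, -2, 4}; ∂psi/∂v = 36(v - 4)(v - 3)(v + 2) = 0 at v ∈ {-2, 3, 4}.
The Hessian is diagonal: diag(psi_uu, psi_vv). Second derivatives: psi_uu(-3)=252, psi_uu(-2)=-216, psi_uu(4)=1512; psi_vv(-2)=1080, psi_vv(3)=-180, psi_vv(4)=216.
Local maxima occur where both diagonal entries negative: (-2, 3). Count: 1.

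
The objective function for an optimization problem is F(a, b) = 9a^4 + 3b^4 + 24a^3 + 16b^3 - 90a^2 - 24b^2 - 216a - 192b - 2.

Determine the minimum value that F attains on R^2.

F(a,b) separates as P(a) + Q(b) − 2, so its minimum is min P + min Q − 2.
P'(a) = 36(a - 2)(a + 1)(a + 3) vanishes at a ∈ {-3, -1, 2}; Q'(b) = 12(b - 2)(b + 2)(b + 4) vanishes at b ∈ {-4, -2, 2}.
Local minima of P (where P''>0): P(-3)=-81, P(2)=-456. Local minima of Q: Q(-4)=128, Q(2)=-304.
So the global minimum of F is P(2) + Q(2) − 2 = -456 − 304 − 2 = -762, attained at (2, 2).

-762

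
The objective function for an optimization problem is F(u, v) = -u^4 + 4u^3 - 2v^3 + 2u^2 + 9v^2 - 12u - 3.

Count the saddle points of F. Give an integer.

F separates as a function of u plus a function of v, so ∇F=0 decouples.
∂F/∂u = -4(u - 3)(u - 1)(u + 1) = 0 at u ∈ {-1, 1, 3}; ∂F/∂v = -6v(v - 3) = 0 at v ∈ {0, 3}.
The Hessian is diagonal: diag(F_uu, F_vv). Second derivatives: F_uu(-1)=-32, F_uu(1)=16, F_uu(3)=-32; F_vv(0)=18, F_vv(3)=-18.
Saddle points occur where the two diagonal entries have opposite signs: (-1, 0), (1, 3), (3, 0). Count: 3.

3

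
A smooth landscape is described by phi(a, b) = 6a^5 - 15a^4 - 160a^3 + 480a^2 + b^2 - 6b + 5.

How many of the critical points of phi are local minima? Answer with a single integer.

2

phi separates as a function of a plus a function of b, so ∇phi=0 decouples.
∂phi/∂a = 30a(a - 4)(a - 2)(a + 4) = 0 at a ∈ {-4, 0, 2, 4}; ∂phi/∂b = 2(b - 3) = 0 at b ∈ {3}.
The Hessian is diagonal: diag(phi_aa, phi_bb). Second derivatives: phi_aa(-4)=-5760, phi_aa(0)=960, phi_aa(2)=-720, phi_aa(4)=1920; phi_bb(3)=2.
Local minima occur where both diagonal entries positive: (0, 3), (4, 3). Count: 2.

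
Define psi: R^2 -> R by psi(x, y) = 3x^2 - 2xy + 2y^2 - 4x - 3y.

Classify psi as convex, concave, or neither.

psi is quadratic, so its Hessian is the constant matrix H = [[6, -2], [-2, 4]].
det(H) = 20, tr(H) = 10.
det(H) > 0 and tr(H) > 0, so H is positive definite everywhere: convex.

convex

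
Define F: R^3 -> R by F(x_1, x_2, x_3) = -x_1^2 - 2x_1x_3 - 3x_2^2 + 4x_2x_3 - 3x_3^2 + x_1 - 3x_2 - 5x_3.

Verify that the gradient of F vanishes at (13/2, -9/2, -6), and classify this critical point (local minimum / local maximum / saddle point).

local maximum

∇F = (-2x_1 - 2x_3 + 1, -6x_2 + 4x_3 - 3, -2x_1 + 4x_2 - 6x_3 - 5); substituting (13/2, -9/2, -6) gives ∇F = (0, 0, 0), so (13/2, -9/2, -6) is indeed a critical point.
The Hessian is constant: H = [[-2, 0, -2], [0, -6, 4], [-2, 4, -6]].
Leading principal minors: Δ₁ = -2, Δ₂ = 12, Δ₃ = -16.
The minors alternate sign starting negative (−, +, −), so H is negative definite: a local maximum.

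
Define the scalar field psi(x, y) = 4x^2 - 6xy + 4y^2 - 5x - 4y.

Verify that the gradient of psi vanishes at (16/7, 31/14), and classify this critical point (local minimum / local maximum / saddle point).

local minimum

∇psi = (8x - 6y - 5, -6x + 8y - 4); substituting (16/7, 31/14) gives ∇psi = (0, 0), so (16/7, 31/14) is indeed a critical point.
The Hessian of psi is constant: H = [[8, -6], [-6, 8]].
det(H) = 8·8 − (-6)² = 28.
det(H) > 0 and tr(H) = 16 > 0, so H is positive definite and the point is a local minimum.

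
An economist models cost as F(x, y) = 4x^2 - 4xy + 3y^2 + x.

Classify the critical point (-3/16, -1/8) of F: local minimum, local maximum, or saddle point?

local minimum

The Hessian of F is constant: H = [[8, -4], [-4, 6]].
det(H) = 8·6 − (-4)² = 32.
det(H) > 0 and tr(H) = 14 > 0, so H is positive definite and the point is a local minimum.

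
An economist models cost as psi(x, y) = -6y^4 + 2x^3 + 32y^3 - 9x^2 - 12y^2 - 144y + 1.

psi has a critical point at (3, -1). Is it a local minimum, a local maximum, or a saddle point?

The mixed partial ∂²psi/∂x∂y is 0, so the Hessian at any point is diag(psi_xx, psi_yy) = diag(6(2x - 3), 24(-3y^2 + 8y - 1)).
At (3, -1): H = diag(18, -288).
The eigenvalues have opposite signs, so H is indefinite: a saddle point.

saddle point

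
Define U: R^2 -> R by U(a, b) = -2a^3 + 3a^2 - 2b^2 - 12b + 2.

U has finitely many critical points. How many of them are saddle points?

U separates as a function of a plus a function of b, so ∇U=0 decouples.
∂U/∂a = -6a(a - 1) = 0 at a ∈ {0, 1}; ∂U/∂b = -4(b + 3) = 0 at b ∈ {-3}.
The Hessian is diagonal: diag(U_aa, U_bb). Second derivatives: U_aa(0)=6, U_aa(1)=-6; U_bb(-3)=-4.
Saddle points occur where the two diagonal entries have opposite signs: (0, -3). Count: 1.

1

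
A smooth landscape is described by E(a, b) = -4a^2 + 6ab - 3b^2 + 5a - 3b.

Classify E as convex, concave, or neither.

concave

E is quadratic, so its Hessian is the constant matrix H = [[-8, 6], [6, -6]].
det(H) = 12, tr(H) = -14.
det(H) > 0 and tr(H) < 0, so H is negative definite everywhere: concave.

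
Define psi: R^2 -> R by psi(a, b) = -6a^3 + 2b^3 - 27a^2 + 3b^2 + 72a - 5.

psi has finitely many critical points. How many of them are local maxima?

psi separates as a function of a plus a function of b, so ∇psi=0 decouples.
∂psi/∂a = -18(a - 1)(a + 4) = 0 at a ∈ {-4, 1}; ∂psi/∂b = 6b(b + 1) = 0 at b ∈ {-1, 0}.
The Hessian is diagonal: diag(psi_aa, psi_bb). Second derivatives: psi_aa(-4)=90, psi_aa(1)=-90; psi_bb(-1)=-6, psi_bb(0)=6.
Local maxima occur where both diagonal entries negative: (1, -1). Count: 1.

1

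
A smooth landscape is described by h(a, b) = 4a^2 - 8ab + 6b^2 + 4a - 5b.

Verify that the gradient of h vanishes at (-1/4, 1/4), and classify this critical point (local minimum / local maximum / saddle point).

∇h = (8a - 8b + 4, -8a + 12b - 5); substituting (-1/4, 1/4) gives ∇h = (0, 0), so (-1/4, 1/4) is indeed a critical point.
The Hessian of h is constant: H = [[8, -8], [-8, 12]].
det(H) = 8·12 − (-8)² = 32.
det(H) > 0 and tr(H) = 20 > 0, so H is positive definite and the point is a local minimum.

local minimum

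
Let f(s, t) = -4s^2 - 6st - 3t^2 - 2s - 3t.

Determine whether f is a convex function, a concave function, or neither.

f is quadratic, so its Hessian is the constant matrix H = [[-8, -6], [-6, -6]].
det(H) = 12, tr(H) = -14.
det(H) > 0 and tr(H) < 0, so H is negative definite everywhere: concave.

concave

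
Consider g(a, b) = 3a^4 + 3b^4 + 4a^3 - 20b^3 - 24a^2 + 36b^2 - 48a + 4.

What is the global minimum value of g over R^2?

-108

g(a,b) separates as P(a) + Q(b) + 4, so its minimum is min P + min Q + 4.
P'(a) = 12(a - 2)(a + 1)(a + 2) vanishes at a ∈ {-2, -1, 2}; Q'(b) = 12b(b - 3)(b - 2) vanishes at b ∈ {0, 2, 3}.
Local minima of P (where P''>0): P(-2)=16, P(2)=-112. Local minima of Q: Q(0)=0, Q(3)=27.
So the global minimum of g is P(2) + Q(0) + 4 = -112 + 0 + 4 = -108, attained at (2, 0).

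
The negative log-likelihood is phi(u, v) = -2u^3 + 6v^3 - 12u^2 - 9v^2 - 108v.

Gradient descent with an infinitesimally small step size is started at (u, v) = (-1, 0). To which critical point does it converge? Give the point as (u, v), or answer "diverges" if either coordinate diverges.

(-4, 3)

phi is separable, so gradient descent decouples: u follows -∂phi/∂u, v follows -∂phi/∂v.
∂phi/∂u = -6u(u + 4); at u=-1 this is 18, so u decreases.
∂phi/∂v = 18(v - 3)(v + 2); at v=0 this is -108, so v increases.
u converges to its nearest critical value -4 (a local min of the u-part); v converges to 3. The iterate converges to (-4, 3).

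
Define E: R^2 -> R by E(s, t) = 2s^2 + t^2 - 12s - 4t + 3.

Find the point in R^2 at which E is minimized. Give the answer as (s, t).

E(s,t) separates as P(s) + Q(t) + 3, so its minimum is min P + min Q + 3.
P'(s) = 4s - 12 vanishes at s ∈ {3}; Q'(t) = 2(t - 2) vanishes at t ∈ {2}.
Local minima of P (where P''>0): P(3)=-18. Local minima of Q: Q(2)=-4.
So the global minimum of E is P(3) + Q(2) + 3 = -18 − 4 + 3 = -19, attained at (3, 2).

(3, 2)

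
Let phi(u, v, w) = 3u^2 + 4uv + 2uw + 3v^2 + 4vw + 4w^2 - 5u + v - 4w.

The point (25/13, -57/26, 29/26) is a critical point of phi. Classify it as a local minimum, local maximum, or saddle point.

local minimum

The Hessian is constant: H = [[6, 4, 2], [4, 6, 4], [2, 4, 8]].
Leading principal minors: Δ₁ = 6, Δ₂ = 20, Δ₃ = 104.
All leading minors are positive, so H is positive definite: a local minimum.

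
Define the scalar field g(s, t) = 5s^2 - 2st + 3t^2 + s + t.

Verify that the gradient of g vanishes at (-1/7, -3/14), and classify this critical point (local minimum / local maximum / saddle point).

local minimum

∇g = (10s - 2t + 1, -2s + 6t + 1); substituting (-1/7, -3/14) gives ∇g = (0, 0), so (-1/7, -3/14) is indeed a critical point.
The Hessian of g is constant: H = [[10, -2], [-2, 6]].
det(H) = 10·6 − (-2)² = 56.
det(H) > 0 and tr(H) = 16 > 0, so H is positive definite and the point is a local minimum.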